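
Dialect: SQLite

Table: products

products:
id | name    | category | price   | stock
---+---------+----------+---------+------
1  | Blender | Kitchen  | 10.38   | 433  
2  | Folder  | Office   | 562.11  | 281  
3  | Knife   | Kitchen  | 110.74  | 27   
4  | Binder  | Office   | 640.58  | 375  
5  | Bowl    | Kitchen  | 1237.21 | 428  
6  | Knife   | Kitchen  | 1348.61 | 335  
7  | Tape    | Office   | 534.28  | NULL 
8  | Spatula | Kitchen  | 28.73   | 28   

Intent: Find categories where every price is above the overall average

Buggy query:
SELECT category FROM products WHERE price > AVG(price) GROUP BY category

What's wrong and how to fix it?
Bug: AVG() is an aggregate; it can't sit directly in WHERE

Fix: Use a subquery for AVG and a HAVING MIN(...) filter so the condition holds for every row in the group

Corrected query:
SELECT category FROM products GROUP BY category HAVING MIN(price) > (SELECT AVG(price) FROM products)

Result:
(no rows)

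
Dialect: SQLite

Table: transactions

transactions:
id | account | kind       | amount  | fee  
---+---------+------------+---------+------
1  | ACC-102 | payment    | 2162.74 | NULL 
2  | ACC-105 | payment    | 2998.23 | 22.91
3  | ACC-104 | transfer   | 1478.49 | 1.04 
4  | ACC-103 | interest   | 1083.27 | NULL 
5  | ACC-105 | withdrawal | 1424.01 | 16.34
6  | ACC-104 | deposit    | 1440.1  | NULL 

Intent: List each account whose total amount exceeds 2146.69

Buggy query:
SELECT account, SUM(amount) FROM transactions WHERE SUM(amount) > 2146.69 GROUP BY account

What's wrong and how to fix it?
Bug: WHERE runs before GROUP BY, so aggregates aren't available there

Fix: Move the aggregate condition to a HAVING clause

Corrected query:
SELECT account, SUM(amount) FROM transactions GROUP BY account HAVING SUM(amount) > 2146.69

Result:
account | SUM(amount)
--------+------------
ACC-102 | 2162.74    
ACC-104 | 2918.59    
ACC-105 | 4422.24    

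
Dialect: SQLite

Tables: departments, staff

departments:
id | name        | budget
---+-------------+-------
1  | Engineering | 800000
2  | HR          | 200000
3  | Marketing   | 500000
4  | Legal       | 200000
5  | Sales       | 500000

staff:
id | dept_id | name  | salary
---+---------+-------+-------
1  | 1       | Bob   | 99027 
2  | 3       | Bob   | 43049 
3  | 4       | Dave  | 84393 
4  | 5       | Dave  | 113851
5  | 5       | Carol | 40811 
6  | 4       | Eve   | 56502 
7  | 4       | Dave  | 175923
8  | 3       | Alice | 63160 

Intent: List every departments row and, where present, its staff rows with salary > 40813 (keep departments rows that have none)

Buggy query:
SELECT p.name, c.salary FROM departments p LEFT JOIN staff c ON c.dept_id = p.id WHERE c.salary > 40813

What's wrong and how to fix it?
Bug: A WHERE condition on the right-hand table after LEFT JOIN drops unmatched parents

Fix: Move the right-table condition into the ON clause so unmatched parents are kept

Corrected query:
SELECT p.name, c.salary FROM departments p LEFT JOIN staff c ON c.dept_id = p.id AND c.salary > 40813

Result:
name        | salary
------------+-------
Engineering | 99027 
HR          | NULL  
Marketing   | 43049 
Marketing   | 63160 
Legal       | 56502 
Legal       | 84393 
Legal       | 175923
Sales       | 113851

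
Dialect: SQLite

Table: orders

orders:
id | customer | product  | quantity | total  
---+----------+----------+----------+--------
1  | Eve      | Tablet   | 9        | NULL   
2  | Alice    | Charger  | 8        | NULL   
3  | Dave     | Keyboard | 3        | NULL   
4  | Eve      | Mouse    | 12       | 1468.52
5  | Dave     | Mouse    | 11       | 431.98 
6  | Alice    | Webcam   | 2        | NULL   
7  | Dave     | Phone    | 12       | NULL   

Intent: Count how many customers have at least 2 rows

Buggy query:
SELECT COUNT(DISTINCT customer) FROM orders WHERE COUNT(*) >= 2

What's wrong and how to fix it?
Bug: COUNT(*) cannot appear in WHERE; the per-group count doesn't exist yet

Fix: Use a subquery that GROUPs and filters with HAVING, then count its rows

Corrected query:
SELECT COUNT(*) FROM (SELECT customer FROM orders GROUP BY customer HAVING COUNT(*) >= 2)

Result:
COUNT(*)
--------
3       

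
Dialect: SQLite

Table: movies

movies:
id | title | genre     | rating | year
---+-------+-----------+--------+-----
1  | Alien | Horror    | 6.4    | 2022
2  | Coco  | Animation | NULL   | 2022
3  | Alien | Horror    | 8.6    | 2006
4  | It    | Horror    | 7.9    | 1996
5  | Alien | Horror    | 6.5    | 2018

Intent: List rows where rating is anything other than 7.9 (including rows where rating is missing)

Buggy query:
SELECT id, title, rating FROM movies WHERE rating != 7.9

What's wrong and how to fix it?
Bug: Inequality against NULL is unknown, not true; rows with NULL are dropped

Fix: Handle NULL separately with IS NULL alongside the inequality

Corrected query:
SELECT id, title, rating FROM movies WHERE rating != 7.9 OR rating IS NULL

Result:
id | title | rating
---+-------+-------
1  | Alien | 6.4   
2  | Coco  | NULL  
3  | Alien | 8.6   
5  | Alien | 6.5   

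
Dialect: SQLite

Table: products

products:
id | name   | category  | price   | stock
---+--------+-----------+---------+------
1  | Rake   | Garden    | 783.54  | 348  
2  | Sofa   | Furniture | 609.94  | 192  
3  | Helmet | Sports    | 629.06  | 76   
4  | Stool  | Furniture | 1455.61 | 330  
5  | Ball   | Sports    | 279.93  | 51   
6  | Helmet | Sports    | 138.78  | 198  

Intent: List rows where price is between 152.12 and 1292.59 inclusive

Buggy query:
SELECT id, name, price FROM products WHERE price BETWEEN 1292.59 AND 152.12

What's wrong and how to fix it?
Bug: BETWEEN expects the lower bound first; with 1292.59 AND 152.12 the range is empty

Fix: Write BETWEEN 152.12 AND 1292.59

Corrected query:
SELECT id, name, price FROM products WHERE price BETWEEN 152.12 AND 1292.59

Result:
id | name   | price 
---+--------+-------
1  | Rake   | 783.54
2  | Sofa   | 609.94
3  | Helmet | 629.06
5  | Ball   | 279.93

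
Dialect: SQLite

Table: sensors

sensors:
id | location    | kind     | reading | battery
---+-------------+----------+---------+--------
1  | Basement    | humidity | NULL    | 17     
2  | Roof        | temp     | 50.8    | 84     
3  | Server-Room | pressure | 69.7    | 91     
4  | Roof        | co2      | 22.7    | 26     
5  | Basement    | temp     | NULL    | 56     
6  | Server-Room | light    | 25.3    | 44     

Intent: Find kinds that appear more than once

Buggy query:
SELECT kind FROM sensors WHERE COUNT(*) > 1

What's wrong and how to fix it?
Bug: COUNT(*) is an aggregate and cannot be used in WHERE

Fix: Group first, then use HAVING for the count condition

Corrected query:
SELECT kind FROM sensors GROUP BY kind HAVING COUNT(*) > 1

Result:
kind
----
temp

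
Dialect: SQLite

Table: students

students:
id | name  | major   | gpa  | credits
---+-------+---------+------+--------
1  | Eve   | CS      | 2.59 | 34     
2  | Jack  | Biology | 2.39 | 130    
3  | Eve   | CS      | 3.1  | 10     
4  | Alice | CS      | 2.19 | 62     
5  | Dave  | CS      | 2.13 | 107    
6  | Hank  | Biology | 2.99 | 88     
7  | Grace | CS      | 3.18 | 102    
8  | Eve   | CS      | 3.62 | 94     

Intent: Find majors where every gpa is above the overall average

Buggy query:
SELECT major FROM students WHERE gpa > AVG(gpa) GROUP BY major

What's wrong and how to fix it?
Bug: WHERE evaluates per row before aggregation, so AVG() is unavailable

Fix: Compute the overall average in a scalar subquery and compare each group's MIN against it in HAVING

Corrected query:
SELECT major FROM students GROUP BY major HAVING MIN(gpa) > (SELECT AVG(gpa) FROM students)

Result:
(no rows)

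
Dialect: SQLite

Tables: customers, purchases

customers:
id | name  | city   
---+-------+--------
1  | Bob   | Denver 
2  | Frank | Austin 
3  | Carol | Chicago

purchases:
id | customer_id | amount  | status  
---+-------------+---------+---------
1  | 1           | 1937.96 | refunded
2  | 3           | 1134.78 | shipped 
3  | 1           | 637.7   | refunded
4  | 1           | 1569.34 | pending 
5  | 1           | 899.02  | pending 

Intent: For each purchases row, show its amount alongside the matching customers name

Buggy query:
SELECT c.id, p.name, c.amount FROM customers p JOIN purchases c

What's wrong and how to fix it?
Bug: Missing join condition: each purchases row is matched to all customers rows instead of just its own

Fix: Add ON c.customer_id = p.id to the JOIN

Corrected query:
SELECT c.id, p.name, c.amount FROM customers p JOIN purchases c ON c.customer_id = p.id

Result:
id | name  | amount 
---+-------+--------
1  | Bob   | 1937.96
2  | Carol | 1134.78
3  | Bob   | 637.7  
4  | Bob   | 1569.34
5  | Bob   | 899.02 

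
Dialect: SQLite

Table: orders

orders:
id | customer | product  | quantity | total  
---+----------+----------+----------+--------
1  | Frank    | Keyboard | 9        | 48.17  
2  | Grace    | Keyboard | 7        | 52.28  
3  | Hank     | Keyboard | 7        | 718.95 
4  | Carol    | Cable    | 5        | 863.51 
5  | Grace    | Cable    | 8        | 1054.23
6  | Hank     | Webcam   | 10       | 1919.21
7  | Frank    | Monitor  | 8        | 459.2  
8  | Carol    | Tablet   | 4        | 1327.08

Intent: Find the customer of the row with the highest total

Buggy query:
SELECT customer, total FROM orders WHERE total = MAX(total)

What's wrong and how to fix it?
Bug: WHERE is evaluated per row; an aggregate over the whole table isn't defined there

Fix: Wrap MAX in a scalar subquery so WHERE compares against a single value

Corrected query:
SELECT customer, total FROM orders WHERE total = (SELECT MAX(total) FROM orders)

Result:
customer | total  
---------+--------
Hank     | 1919.21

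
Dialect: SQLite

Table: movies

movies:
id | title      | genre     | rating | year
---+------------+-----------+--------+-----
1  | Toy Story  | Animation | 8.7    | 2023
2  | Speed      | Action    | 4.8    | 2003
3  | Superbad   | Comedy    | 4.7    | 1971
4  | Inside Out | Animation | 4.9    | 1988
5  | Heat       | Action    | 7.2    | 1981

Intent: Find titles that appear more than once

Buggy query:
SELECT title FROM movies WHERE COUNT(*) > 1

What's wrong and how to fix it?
Bug: COUNT(*) is an aggregate and cannot be used in WHERE

Fix: Group first, then use HAVING for the count condition

Corrected query:
SELECT title FROM movies GROUP BY title HAVING COUNT(*) > 1

Result:
(no rows)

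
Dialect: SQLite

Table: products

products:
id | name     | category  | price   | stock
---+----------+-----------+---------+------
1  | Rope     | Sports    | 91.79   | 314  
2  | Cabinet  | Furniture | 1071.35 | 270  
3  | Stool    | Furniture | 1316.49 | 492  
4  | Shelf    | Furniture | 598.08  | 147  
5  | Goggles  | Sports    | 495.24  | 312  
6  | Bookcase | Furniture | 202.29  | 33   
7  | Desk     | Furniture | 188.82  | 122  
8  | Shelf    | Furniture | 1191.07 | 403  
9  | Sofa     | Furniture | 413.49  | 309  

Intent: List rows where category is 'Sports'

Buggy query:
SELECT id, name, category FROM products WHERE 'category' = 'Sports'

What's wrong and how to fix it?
Bug: Single quotes denote string literals in SQL; the column name is being compared as a constant string

Fix: Remove the quotes around the column name (or use double quotes for an identifier)

Corrected query:
SELECT id, name, category FROM products WHERE category = 'Sports'

Result:
id | name    | category
---+---------+---------
1  | Rope    | Sports  
5  | Goggles | Sports  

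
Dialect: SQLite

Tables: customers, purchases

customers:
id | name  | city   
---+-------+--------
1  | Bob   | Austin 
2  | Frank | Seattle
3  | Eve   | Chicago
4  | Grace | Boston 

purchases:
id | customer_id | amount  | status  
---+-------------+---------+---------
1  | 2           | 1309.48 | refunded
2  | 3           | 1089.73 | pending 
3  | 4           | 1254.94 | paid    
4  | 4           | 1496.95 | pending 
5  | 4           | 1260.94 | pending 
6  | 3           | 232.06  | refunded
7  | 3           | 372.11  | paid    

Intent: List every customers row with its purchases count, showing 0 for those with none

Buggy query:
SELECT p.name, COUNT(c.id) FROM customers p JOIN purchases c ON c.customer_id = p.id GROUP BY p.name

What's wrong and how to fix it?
Bug: An inner join excludes parents with zero children

Fix: Use LEFT JOIN so parents without children still appear (COUNT(c.id) gives 0)

Corrected query:
SELECT p.name, COUNT(c.id) FROM customers p LEFT JOIN purchases c ON c.customer_id = p.id GROUP BY p.name

Result:
name  | COUNT(c.id)
------+------------
Bob   | 0          
Eve   | 3          
Frank | 1          
Grace | 3          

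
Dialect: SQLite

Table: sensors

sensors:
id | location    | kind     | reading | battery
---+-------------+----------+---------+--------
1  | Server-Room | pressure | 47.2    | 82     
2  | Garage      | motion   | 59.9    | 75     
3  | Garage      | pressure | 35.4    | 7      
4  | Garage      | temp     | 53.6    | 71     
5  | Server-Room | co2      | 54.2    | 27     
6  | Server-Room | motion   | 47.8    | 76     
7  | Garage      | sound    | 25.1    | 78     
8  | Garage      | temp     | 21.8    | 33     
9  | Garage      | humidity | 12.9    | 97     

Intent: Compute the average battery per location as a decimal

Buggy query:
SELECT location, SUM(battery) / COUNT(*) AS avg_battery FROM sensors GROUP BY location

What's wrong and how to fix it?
Bug: SUM(battery) and COUNT(*) are both integers; the division truncates the fractional part

Fix: Multiply by 1.0 (or CAST to REAL) to force floating-point division

Corrected query:
SELECT location, SUM(battery) * 1.0 / COUNT(*) AS avg_battery FROM sensors GROUP BY location

Result:
location    | avg_battery
------------+------------
Garage      | 60.166667  
Server-Room | 61.666667  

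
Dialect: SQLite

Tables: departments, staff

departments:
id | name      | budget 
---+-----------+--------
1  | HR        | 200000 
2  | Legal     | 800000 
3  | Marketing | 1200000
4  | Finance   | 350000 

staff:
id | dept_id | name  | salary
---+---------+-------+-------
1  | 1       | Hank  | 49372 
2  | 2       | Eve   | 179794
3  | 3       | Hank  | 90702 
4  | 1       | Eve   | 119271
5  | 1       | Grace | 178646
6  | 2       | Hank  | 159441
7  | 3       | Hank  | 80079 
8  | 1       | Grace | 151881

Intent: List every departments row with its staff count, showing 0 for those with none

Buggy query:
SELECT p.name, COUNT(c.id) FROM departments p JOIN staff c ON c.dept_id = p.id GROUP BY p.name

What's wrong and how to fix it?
Bug: INNER JOIN drops departments rows that have no matching staff rows

Fix: Use LEFT JOIN so parents without children still appear (COUNT(c.id) gives 0)

Corrected query:
SELECT p.name, COUNT(c.id) FROM departments p LEFT JOIN staff c ON c.dept_id = p.id GROUP BY p.name

Result:
name      | COUNT(c.id)
----------+------------
Finance   | 0          
HR        | 4          
Legal     | 2          
Marketing | 2          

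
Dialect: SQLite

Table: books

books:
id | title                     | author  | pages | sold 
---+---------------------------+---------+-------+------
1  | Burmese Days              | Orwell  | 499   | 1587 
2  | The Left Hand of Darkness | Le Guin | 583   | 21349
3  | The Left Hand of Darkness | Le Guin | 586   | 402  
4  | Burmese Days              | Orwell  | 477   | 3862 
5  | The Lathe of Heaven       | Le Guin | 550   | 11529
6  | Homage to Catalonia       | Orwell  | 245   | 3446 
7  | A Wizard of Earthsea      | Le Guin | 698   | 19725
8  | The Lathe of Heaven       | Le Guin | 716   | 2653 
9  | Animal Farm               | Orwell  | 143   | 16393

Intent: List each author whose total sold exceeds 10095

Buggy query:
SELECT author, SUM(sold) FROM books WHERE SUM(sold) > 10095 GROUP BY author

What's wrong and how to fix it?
Bug: WHERE runs before GROUP BY, so aggregates aren't available there

Fix: Use HAVING (which filters groups after aggregation) instead of WHERE

Corrected query:
SELECT author, SUM(sold) FROM books GROUP BY author HAVING SUM(sold) > 10095

Result:
author  | SUM(sold)
--------+----------
Le Guin | 55658    
Orwell  | 25288    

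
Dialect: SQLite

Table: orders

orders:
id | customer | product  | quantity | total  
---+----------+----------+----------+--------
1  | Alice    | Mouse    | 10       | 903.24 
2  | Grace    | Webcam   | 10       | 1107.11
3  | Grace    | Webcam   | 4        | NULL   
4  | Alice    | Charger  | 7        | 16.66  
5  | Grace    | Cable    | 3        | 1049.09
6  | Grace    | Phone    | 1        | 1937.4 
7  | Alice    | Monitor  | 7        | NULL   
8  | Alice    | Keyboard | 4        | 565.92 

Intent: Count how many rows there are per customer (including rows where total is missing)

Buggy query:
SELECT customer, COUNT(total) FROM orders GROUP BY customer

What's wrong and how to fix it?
Bug: COUNT(column) counts non-NULL values only; rows with NULL total aren't counted

Fix: Replace COUNT(total) with COUNT(*)

Corrected query:
SELECT customer, COUNT(*) FROM orders GROUP BY customer

Result:
customer | COUNT(*)
---------+---------
Alice    | 4       
Grace    | 4       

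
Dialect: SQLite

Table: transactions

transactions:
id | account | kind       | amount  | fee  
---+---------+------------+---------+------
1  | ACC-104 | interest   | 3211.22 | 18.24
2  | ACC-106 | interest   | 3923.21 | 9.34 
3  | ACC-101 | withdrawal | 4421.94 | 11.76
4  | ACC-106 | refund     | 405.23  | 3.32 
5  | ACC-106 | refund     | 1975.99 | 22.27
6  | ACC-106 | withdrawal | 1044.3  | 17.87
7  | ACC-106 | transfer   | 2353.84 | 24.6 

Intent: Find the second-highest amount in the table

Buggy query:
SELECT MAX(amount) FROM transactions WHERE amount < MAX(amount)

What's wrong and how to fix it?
Bug: The inner MAX is an aggregate inside WHERE, which is not allowed

Fix: Compute the overall MAX in a subquery, then take MAX of rows below it

Corrected query:
SELECT MAX(amount) FROM transactions WHERE amount < (SELECT MAX(amount) FROM transactions)

Result:
MAX(amount)
-----------
3923.21    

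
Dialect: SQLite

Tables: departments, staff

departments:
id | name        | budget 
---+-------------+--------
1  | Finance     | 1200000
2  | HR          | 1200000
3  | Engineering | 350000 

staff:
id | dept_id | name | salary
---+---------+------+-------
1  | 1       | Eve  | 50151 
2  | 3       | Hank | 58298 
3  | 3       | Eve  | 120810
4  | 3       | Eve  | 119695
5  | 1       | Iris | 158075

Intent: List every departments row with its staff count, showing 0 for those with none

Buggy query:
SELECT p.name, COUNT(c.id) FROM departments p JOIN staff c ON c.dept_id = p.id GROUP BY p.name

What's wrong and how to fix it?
Bug: INNER JOIN drops departments rows that have no matching staff rows

Fix: Use LEFT JOIN so parents without children still appear (COUNT(c.id) gives 0)

Corrected query:
SELECT p.name, COUNT(c.id) FROM departments p LEFT JOIN staff c ON c.dept_id = p.id GROUP BY p.name

Result:
name        | COUNT(c.id)
------------+------------
Engineering | 3          
Finance     | 2          
HR          | 0          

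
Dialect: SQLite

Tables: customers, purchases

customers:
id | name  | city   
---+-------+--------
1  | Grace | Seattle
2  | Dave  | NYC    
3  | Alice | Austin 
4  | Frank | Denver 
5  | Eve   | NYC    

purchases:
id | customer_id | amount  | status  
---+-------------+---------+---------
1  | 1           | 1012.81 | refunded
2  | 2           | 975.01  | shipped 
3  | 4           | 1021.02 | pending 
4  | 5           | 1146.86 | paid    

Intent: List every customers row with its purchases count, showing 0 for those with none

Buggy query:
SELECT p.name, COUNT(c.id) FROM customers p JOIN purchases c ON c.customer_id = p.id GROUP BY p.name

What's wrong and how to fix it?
Bug: INNER JOIN drops customers rows that have no matching purchases rows

Fix: Switch to LEFT JOIN to retain unmatched parent rows

Corrected query:
SELECT p.name, COUNT(c.id) FROM customers p LEFT JOIN purchases c ON c.customer_id = p.id GROUP BY p.name

Result:
name  | COUNT(c.id)
------+------------
Alice | 0          
Dave  | 1          
Eve   | 1          
Frank | 1          
Grace | 1          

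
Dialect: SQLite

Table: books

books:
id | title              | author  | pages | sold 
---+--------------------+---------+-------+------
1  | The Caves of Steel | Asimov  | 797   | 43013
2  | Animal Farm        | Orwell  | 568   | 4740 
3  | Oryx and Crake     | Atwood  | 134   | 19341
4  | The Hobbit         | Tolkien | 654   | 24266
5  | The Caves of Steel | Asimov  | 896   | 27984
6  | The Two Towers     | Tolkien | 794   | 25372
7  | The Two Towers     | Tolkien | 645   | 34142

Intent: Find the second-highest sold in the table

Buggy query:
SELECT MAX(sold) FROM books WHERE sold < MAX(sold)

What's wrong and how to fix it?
Bug: MAX(sold) on the right of the comparison is an aggregate-in-WHERE error

Fix: Put the inner MAX in a scalar subquery

Corrected query:
SELECT MAX(sold) FROM books WHERE sold < (SELECT MAX(sold) FROM books)

Result:
MAX(sold)
---------
34142    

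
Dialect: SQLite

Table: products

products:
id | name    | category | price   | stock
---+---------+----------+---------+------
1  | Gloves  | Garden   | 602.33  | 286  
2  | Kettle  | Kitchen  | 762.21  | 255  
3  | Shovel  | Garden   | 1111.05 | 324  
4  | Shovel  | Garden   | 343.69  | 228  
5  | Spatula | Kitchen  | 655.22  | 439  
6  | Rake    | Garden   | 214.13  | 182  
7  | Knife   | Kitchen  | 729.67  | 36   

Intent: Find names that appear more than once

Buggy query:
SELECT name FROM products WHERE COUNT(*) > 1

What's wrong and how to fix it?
Bug: WHERE can't reference COUNT(*); aggregates are computed after WHERE

Fix: Group first, then use HAVING for the count condition

Corrected query:
SELECT name FROM products GROUP BY name HAVING COUNT(*) > 1

Result:
name  
------
Shovel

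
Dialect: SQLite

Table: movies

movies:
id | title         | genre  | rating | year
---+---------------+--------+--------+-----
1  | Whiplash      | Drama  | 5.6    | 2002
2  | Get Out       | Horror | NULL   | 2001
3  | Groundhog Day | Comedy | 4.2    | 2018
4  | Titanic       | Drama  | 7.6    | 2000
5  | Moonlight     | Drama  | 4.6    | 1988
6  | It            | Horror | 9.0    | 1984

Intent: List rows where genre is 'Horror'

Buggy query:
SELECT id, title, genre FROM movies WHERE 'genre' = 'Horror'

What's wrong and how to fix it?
Bug: 'genre' in single quotes is a string literal, not the column; the comparison is literal-vs-literal and never true

Fix: Remove the quotes around the column name (or use double quotes for an identifier)

Corrected query:
SELECT id, title, genre FROM movies WHERE genre = 'Horror'

Result:
id | title   | genre 
---+---------+-------
2  | Get Out | Horror
6  | It      | Horror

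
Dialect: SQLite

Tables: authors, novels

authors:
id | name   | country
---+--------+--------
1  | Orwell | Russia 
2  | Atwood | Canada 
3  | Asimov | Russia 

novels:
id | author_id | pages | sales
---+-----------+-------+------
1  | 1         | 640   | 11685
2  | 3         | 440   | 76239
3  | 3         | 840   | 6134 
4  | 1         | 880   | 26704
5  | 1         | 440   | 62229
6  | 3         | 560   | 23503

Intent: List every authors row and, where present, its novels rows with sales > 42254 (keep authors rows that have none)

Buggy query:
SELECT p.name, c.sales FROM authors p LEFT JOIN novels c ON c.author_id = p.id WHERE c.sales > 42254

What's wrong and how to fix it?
Bug: A WHERE condition on the right-hand table after LEFT JOIN drops unmatched parents

Fix: Move the right-table condition into the ON clause so unmatched parents are kept

Corrected query:
SELECT p.name, c.sales FROM authors p LEFT JOIN novels c ON c.author_id = p.id AND c.sales > 42254

Result:
name   | sales
-------+------
Orwell | 62229
Atwood | NULL 
Asimov | 76239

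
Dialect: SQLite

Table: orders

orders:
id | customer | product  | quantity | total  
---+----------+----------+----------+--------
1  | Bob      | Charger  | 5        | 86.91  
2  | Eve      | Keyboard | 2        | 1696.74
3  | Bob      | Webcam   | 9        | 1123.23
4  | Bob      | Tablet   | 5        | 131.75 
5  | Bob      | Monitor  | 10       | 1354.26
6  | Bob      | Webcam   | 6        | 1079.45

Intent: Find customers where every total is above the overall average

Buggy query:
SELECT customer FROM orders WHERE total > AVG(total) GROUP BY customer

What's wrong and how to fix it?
Bug: AVG() is an aggregate; it can't sit directly in WHERE

Fix: Compute the overall average in a scalar subquery and compare each group's MIN against it in HAVING

Corrected query:
SELECT customer FROM orders GROUP BY customer HAVING MIN(total) > (SELECT AVG(total) FROM orders)

Result:
customer
--------
Eve     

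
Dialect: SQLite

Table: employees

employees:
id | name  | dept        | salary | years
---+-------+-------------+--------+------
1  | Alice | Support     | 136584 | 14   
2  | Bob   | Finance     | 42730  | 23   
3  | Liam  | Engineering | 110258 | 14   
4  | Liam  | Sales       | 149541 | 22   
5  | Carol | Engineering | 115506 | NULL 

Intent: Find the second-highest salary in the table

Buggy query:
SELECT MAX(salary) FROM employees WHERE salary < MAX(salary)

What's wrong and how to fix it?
Bug: MAX(salary) on the right of the comparison is an aggregate-in-WHERE error

Fix: Put the inner MAX in a scalar subquery

Corrected query:
SELECT MAX(salary) FROM employees WHERE salary < (SELECT MAX(salary) FROM employees)

Result:
MAX(salary)
-----------
136584     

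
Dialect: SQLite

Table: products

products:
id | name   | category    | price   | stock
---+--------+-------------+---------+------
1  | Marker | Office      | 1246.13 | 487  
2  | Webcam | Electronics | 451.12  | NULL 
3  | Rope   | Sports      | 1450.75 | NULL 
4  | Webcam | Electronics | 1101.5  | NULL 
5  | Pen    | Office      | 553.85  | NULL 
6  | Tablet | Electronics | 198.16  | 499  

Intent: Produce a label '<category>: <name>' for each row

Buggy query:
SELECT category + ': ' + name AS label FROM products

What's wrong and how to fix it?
Bug: SQLite uses || for string concatenation; + coerces text to numbers (yielding 0)

Fix: Replace + with || to concatenate text

Corrected query:
SELECT category || ': ' || name AS label FROM products

Result:
label              
-------------------
Office: Marker     
Electronics: Webcam
Sports: Rope       
Electronics: Webcam
Office: Pen        
Electronics: Tablet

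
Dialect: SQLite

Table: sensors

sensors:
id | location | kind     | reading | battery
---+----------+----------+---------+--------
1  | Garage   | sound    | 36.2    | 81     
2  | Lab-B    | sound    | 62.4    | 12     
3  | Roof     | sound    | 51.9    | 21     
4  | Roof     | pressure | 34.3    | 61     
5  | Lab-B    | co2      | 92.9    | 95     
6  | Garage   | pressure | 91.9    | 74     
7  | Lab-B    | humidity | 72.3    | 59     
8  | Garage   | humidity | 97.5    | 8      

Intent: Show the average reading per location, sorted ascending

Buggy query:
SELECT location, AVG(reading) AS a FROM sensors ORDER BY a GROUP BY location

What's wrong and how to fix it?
Bug: ORDER BY appears before GROUP BY; SQL clause order requires GROUP BY first

Fix: Move ORDER BY to the end, after GROUP BY

Corrected query:
SELECT location, AVG(reading) AS a FROM sensors GROUP BY location ORDER BY a

Result:
location | a        
---------+----------
Roof     | 43.1     
Garage   | 75.2     
Lab-B    | 75.866667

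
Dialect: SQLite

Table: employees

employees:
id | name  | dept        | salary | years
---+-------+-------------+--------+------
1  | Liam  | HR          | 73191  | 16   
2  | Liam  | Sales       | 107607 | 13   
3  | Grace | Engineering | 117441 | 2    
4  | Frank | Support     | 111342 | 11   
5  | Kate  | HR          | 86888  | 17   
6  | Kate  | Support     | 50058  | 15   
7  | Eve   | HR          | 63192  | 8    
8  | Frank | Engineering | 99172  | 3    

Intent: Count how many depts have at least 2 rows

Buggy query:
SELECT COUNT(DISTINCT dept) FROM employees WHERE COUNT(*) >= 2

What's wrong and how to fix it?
Bug: WHERE filters individual rows, not groups, so a group-level COUNT is invalid there

Fix: Group first with HAVING COUNT(*) >= 2, then COUNT the resulting groups

Corrected query:
SELECT COUNT(*) FROM (SELECT dept FROM employees GROUP BY dept HAVING COUNT(*) >= 2)

Result:
COUNT(*)
--------
3       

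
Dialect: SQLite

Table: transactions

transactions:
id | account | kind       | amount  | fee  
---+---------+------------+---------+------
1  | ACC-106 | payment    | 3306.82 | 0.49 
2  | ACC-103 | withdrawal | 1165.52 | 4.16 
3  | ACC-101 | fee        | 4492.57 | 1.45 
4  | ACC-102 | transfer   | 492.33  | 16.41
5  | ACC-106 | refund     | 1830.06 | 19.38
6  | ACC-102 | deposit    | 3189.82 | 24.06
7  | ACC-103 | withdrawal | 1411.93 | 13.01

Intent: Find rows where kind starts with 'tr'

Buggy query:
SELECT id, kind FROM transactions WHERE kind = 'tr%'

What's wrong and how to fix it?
Bug: '=' compares the literal string including the % character; pattern matching needs LIKE

Fix: Replace '=' with LIKE so 'tr%' is treated as a pattern

Corrected query:
SELECT id, kind FROM transactions WHERE kind LIKE 'tr%'

Result:
id | kind    
---+---------
4  | transfer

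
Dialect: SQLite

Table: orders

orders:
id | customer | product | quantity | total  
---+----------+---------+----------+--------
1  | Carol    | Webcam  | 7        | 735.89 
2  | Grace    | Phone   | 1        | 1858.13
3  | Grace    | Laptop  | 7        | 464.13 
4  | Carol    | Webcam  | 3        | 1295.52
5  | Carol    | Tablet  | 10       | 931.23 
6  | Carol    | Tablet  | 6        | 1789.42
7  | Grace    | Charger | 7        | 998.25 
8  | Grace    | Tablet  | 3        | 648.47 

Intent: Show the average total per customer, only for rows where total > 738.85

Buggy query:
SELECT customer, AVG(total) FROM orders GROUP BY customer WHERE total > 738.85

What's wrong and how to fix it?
Bug: WHERE cannot follow GROUP BY

Fix: Move the WHERE clause before GROUP BY

Corrected query:
SELECT customer, AVG(total) FROM orders WHERE total > 738.85 GROUP BY customer

Result:
customer | AVG(total) 
---------+------------
Carol    | 1338.723333
Grace    | 1428.19    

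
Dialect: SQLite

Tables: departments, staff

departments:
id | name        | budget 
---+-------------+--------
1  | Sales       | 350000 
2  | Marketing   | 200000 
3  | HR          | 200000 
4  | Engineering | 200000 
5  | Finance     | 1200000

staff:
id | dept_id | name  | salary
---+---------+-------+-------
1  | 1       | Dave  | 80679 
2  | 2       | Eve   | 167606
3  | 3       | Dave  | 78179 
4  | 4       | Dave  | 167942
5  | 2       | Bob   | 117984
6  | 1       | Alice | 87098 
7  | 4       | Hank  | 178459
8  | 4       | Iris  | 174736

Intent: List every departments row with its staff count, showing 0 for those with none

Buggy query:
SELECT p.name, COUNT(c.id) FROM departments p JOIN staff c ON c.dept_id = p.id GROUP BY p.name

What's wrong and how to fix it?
Bug: An inner join excludes parents with zero children

Fix: Switch to LEFT JOIN to retain unmatched parent rows

Corrected query:
SELECT p.name, COUNT(c.id) FROM departments p LEFT JOIN staff c ON c.dept_id = p.id GROUP BY p.name

Result:
name        | COUNT(c.id)
------------+------------
Engineering | 3          
Finance     | 0          
HR          | 1          
Marketing   | 2          
Sales       | 2          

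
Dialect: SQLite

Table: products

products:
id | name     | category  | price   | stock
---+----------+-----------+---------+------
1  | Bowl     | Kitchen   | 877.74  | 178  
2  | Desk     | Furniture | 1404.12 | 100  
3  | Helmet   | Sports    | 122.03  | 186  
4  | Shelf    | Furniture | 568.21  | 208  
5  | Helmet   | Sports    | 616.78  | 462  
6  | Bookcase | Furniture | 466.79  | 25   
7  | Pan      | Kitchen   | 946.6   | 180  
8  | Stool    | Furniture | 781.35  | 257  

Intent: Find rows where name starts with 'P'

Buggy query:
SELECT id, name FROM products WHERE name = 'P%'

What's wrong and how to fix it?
Bug: Wildcards only work with LIKE; '=' treats '%' as a literal character

Fix: Use LIKE for wildcard pattern matching

Corrected query:
SELECT id, name FROM products WHERE name LIKE 'P%'

Result:
id | name
---+-----
7  | Pan 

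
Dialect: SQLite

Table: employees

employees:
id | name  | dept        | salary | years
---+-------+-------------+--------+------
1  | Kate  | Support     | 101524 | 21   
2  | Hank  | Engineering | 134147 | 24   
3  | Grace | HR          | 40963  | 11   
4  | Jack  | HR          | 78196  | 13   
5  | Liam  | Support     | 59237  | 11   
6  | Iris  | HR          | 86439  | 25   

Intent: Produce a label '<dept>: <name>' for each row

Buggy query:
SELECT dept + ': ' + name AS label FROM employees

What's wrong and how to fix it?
Bug: SQLite uses || for string concatenation; + coerces text to numbers (yielding 0)

Fix: Use the || operator for string concatenation

Corrected query:
SELECT dept || ': ' || name AS label FROM employees

Result:
label            
-----------------
Support: Kate    
Engineering: Hank
HR: Grace        
HR: Jack         
Support: Liam    
HR: Iris         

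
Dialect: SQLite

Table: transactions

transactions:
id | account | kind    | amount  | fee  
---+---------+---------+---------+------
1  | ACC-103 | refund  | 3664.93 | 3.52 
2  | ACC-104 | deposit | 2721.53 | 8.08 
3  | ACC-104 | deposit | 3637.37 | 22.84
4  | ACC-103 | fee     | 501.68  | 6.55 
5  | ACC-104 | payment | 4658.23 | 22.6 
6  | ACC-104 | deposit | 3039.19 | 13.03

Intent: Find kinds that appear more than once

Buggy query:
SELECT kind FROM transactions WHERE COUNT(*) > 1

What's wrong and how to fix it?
Bug: COUNT(*) is an aggregate and cannot be used in WHERE

Fix: Group first, then use HAVING for the count condition

Corrected query:
SELECT kind FROM transactions GROUP BY kind HAVING COUNT(*) > 1

Result:
kind   
-------
deposit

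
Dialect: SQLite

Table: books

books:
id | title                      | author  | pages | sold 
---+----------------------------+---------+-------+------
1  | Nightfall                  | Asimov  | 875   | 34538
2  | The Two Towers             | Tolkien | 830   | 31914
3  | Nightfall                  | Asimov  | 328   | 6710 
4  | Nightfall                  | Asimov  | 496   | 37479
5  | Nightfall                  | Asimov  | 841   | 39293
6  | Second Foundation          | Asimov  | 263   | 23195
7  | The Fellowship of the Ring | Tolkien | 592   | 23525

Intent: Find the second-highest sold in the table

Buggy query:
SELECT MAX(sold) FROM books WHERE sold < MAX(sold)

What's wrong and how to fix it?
Bug: MAX(sold) on the right of the comparison is an aggregate-in-WHERE error

Fix: Put the inner MAX in a scalar subquery

Corrected query:
SELECT MAX(sold) FROM books WHERE sold < (SELECT MAX(sold) FROM books)

Result:
MAX(sold)
---------
37479    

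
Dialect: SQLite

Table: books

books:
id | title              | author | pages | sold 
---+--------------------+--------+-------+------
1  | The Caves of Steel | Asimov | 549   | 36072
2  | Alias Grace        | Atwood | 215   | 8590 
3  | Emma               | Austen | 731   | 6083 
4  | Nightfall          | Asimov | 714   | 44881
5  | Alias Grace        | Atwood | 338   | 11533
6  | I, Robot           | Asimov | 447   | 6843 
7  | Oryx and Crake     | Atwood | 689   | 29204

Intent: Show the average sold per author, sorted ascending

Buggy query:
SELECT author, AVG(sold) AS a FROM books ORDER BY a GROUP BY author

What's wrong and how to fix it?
Bug: ORDER BY appears before GROUP BY; SQL clause order requires GROUP BY first

Fix: Reorder: SELECT … FROM … GROUP BY … ORDER BY …

Corrected query:
SELECT author, AVG(sold) AS a FROM books GROUP BY author ORDER BY a

Result:
author | a           
-------+-------------
Austen | 6083        
Atwood | 16442.333333
Asimov | 29265.333333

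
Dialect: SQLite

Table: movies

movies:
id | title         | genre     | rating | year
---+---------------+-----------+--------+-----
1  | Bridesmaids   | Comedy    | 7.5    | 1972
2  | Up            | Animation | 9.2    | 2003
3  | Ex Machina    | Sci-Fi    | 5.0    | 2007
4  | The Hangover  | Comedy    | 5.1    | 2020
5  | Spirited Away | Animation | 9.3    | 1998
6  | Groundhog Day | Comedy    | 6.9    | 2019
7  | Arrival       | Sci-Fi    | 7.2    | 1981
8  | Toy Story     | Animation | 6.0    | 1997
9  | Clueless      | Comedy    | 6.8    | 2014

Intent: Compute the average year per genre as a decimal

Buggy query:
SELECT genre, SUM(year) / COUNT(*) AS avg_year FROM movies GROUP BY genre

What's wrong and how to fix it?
Bug: Both operands are integers, so '/' performs integer division and truncates

Fix: Cast one side to REAL so the division keeps the fractional part

Corrected query:
SELECT genre, SUM(year) * 1.0 / COUNT(*) AS avg_year FROM movies GROUP BY genre

Result:
genre     | avg_year   
----------+------------
Animation | 1999.333333
Comedy    | 2006.25    
Sci-Fi    | 1994       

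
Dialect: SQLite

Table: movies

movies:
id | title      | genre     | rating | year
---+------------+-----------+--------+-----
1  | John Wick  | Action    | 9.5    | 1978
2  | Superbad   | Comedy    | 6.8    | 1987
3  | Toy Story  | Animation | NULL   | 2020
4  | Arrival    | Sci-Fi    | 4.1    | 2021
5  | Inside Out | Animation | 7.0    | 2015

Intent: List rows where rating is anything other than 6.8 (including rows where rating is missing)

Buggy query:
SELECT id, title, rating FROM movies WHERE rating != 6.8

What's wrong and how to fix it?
Bug: Inequality against NULL is unknown, not true; rows with NULL are dropped

Fix: Add an explicit OR rating IS NULL to include the missing-value rows

Corrected query:
SELECT id, title, rating FROM movies WHERE rating != 6.8 OR rating IS NULL

Result:
id | title      | rating
---+------------+-------
1  | John Wick  | 9.5   
3  | Toy Story  | NULL  
4  | Arrival    | 4.1   
5  | Inside Out | 7     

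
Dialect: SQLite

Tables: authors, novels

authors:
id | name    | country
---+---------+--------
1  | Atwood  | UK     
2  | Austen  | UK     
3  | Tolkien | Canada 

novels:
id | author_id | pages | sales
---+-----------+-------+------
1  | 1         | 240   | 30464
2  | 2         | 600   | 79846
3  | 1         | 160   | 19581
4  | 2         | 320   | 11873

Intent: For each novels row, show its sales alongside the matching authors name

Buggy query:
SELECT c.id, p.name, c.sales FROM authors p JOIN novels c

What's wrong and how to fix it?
Bug: Missing join condition: each novels row is matched to all authors rows instead of just its own

Fix: Specify the join condition linking the foreign key to the parent id

Corrected query:
SELECT c.id, p.name, c.sales FROM authors p JOIN novels c ON c.author_id = p.id

Result:
id | name   | sales
---+--------+------
1  | Atwood | 30464
2  | Austen | 79846
3  | Atwood | 19581
4  | Austen | 11873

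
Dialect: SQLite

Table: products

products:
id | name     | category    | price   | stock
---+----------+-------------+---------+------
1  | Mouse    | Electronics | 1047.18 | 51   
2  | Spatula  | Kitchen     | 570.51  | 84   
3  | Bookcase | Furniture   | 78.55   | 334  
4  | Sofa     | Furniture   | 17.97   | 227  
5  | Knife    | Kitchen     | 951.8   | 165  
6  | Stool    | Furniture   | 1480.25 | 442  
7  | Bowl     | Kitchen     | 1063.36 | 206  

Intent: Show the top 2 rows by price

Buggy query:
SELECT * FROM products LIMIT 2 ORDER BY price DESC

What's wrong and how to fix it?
Bug: ORDER BY cannot follow LIMIT; LIMIT is the final clause

Fix: Swap the clauses: ORDER BY first, then LIMIT

Corrected query:
SELECT * FROM products ORDER BY price DESC LIMIT 2

Result:
id | name  | category  | price   | stock
---+-------+-----------+---------+------
6  | Stool | Furniture | 1480.25 | 442  
7  | Bowl  | Kitchen   | 1063.36 | 206  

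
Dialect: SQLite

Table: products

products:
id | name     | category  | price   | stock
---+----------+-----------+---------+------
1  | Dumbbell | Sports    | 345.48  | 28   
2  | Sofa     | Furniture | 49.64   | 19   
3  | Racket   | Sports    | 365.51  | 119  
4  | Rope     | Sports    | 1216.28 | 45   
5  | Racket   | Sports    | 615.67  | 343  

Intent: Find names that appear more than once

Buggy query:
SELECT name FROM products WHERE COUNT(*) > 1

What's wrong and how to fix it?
Bug: WHERE can't reference COUNT(*); aggregates are computed after WHERE

Fix: GROUP BY name, then filter groups with HAVING COUNT(*) > 1

Corrected query:
SELECT name FROM products GROUP BY name HAVING COUNT(*) > 1

Result:
name  
------
Racket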